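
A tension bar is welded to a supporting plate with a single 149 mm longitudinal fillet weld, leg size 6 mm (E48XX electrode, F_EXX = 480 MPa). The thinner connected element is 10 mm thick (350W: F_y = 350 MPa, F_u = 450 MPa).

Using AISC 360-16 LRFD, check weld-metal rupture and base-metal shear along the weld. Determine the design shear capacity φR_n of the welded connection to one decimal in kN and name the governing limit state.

136.5 kN (weld metal governs)

Weld metal: throat = 0.707×6 = 4.242 mm, L = 149 mm. φR_n = 0.75 × 0.6 × 480 × 4.242 × 149 = 136.5 kN.
Base metal shear (10 mm plate): yield φR_n = 1.0×0.6×350×10×149 = 312.9 kN; rupture φR_n = 0.75×0.6×450×10×149 = 301.7 kN; take 301.7 kN (rupture).
Governing: min(136.5, 301.7) = 136.5 kN → weld metal.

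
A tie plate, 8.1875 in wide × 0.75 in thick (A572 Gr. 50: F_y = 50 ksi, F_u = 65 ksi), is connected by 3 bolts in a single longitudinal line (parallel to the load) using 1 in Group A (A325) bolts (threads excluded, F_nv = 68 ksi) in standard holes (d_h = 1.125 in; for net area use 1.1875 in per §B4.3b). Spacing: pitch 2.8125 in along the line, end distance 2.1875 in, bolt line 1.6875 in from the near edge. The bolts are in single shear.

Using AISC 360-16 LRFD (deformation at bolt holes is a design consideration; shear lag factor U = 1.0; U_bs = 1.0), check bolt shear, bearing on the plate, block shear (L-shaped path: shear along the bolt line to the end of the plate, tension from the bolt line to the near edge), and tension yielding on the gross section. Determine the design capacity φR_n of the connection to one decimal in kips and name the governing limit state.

120.2 kips (bolt shear governs)

Bolt shear: A_b = π(1)²/4 = 0.7854 in². φR_n = 0.75 × 68 × 0.7854 × 3 × 1 = 120.2 kips.
Bearing (0.75 in plate, F_u = 65 ksi): end bolts L_c = 2.1875 − 1.125/2 = 1.625, R_n = min(1.2×1.625×0.75×65, 2.4×1×0.75×65) = 95.063 kips/bolt; interior L_c = 2.8125 − 1.125 = 1.6875, R_n = 98.719 kips/bolt. φR_n = 0.75 × (1×95.063 + 2×98.719) = 219.4 kips.
Block shear: shear path 1×[2.1875+2×2.8125] = 1×7.8125 in, A_gv = 5.8594, A_nv = 1×(7.8125 − 2.5×1.1875)×0.75 = 3.6328 in²; tension to near edge: (1.6875 − 0.5×1.1875)×0.75 = 0.82031 in². R_n = min(0.6×65×3.6328, 0.6×50×5.8594) + 1.0×65×0.82031 = min(141.68, 175.78) + 53.32 = 195 kips. φR_n = 0.75 × 195 = 146.3 kips.
Tension yield (gross): A_g = 8.1875×0.75 = 6.1406 in². φR_n = 0.90 × 50 × 6.1406 = 276.3 kips.
Governing: min(120.2, 219.4, 146.3, 276.3) = 120.2 kips → bolt shear.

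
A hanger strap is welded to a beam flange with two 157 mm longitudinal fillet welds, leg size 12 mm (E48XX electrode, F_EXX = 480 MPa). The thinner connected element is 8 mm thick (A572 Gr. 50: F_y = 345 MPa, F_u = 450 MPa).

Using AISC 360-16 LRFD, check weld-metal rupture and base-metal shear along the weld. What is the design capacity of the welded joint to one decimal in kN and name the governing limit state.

508.7 kN (base-metal shear governs)

Weld metal: throat = 0.707×12 = 8.484 mm, L = 2×157 = 314 mm. φR_n = 0.75 × 0.6 × 480 × 8.484 × 314 = 575.4 kN.
Base metal shear (8 mm plate): yield φR_n = 1.0×0.6×345×8×314 = 520.0 kN; rupture φR_n = 0.75×0.6×450×8×314 = 508.7 kN; take 508.7 kN (rupture).
Governing: min(575.4, 508.7) = 508.7 kN → base-metal shear.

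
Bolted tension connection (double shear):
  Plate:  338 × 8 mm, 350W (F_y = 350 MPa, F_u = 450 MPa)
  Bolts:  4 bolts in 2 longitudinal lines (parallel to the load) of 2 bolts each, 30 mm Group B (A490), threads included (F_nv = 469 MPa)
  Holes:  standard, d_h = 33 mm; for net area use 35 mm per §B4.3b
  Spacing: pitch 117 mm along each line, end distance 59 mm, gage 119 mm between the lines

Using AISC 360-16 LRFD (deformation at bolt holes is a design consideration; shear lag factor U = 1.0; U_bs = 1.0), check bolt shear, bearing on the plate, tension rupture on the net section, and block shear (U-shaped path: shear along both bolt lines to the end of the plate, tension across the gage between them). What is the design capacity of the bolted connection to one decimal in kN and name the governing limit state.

Bolt shear: A_b = π(30)²/4 = 706.86 mm². φR_n = 0.75 × 469 × 706.86 × 4 × 2 = 1989.1 kN.
Bearing (8 mm plate, F_u = 450 MPa): end bolts L_c = 59 − 33/2 = 42.5, R_n = min(1.2×42.5×8×450, 2.4×30×8×450) = 183.6 kN/bolt; interior L_c = 117 − 33 = 84, R_n = 259.2 kN/bolt. φR_n = 0.75 × (2×183.6 + 2×259.2) = 664.2 kN.
Tension rupture (net): A_n = (338 − 2×35)×8 = 2144 mm² (U = 1.0, A_e = A_n). φR_n = 0.75 × 450 × 2144 = 723.6 kN.
Block shear: shear path 2×[59+1×117] = 2×176 mm, A_gv = 2816, A_nv = 2×(176 − 1.5×35)×8 = 1976 mm²; tension across gage: (119 − 1×35)×8 = 672 mm². R_n = min(0.6×450×1976, 0.6×350×2816) + 1.0×450×672 = min(533.52, 591.36) + 302.4 = 835.92 kN. φR_n = 0.75 × 835.92 = 626.9 kN.
Governing: min(1989.1, 664.2, 723.6, 626.9) = 626.9 kN → block shear.

626.9 kN (block shear governs)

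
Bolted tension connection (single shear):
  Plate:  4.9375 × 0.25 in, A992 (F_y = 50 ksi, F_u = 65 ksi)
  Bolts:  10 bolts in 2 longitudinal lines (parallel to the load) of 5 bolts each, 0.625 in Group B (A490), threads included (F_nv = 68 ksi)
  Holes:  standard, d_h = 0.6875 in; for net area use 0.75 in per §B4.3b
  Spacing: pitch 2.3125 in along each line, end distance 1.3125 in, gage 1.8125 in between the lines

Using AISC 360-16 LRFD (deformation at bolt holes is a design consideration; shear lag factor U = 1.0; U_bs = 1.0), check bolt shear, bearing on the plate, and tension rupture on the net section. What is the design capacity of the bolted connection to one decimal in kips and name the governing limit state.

41.9 kips (net-section rupture governs)

Bolt shear: A_b = π(0.625)²/4 = 0.3068 in². φR_n = 0.75 × 68 × 0.3068 × 10 × 1 = 156.5 kips.
Bearing (0.25 in plate, F_u = 65 ksi): end bolts L_c = 1.3125 − 0.6875/2 = 0.96875, R_n = min(1.2×0.96875×0.25×65, 2.4×0.625×0.25×65) = 18.891 kips/bolt; interior L_c = 2.3125 − 0.6875 = 1.625, R_n = 24.375 kips/bolt. φR_n = 0.75 × (2×18.891 + 8×24.375) = 174.6 kips.
Tension rupture (net): A_n = (4.9375 − 2×0.75)×0.25 = 0.85938 in² (U = 1.0, A_e = A_n). φR_n = 0.75 × 65 × 0.85938 = 41.9 kips.
Governing: min(156.5, 174.6, 41.9) = 41.9 kips → net-section rupture.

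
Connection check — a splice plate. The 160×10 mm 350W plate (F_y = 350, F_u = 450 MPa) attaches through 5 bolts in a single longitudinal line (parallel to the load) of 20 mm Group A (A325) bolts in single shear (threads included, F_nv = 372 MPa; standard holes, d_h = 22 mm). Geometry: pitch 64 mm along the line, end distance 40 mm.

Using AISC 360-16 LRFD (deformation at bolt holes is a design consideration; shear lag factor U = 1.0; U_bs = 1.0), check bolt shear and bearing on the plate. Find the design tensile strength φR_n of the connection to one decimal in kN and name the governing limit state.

438.3 kN (bolt shear governs)

Bolt shear: A_b = π(20)²/4 = 314.16 mm². φR_n = 0.75 × 372 × 314.16 × 5 × 1 = 438.3 kN.
Bearing (10 mm plate, F_u = 450 MPa): end bolts L_c = 40 − 22/2 = 29, R_n = min(1.2×29×10×450, 2.4×20×10×450) = 156.6 kN/bolt; interior L_c = 64 − 22 = 42, R_n = 216 kN/bolt. φR_n = 0.75 × (1×156.6 + 4×216) = 765.5 kN.
Governing: min(438.3, 765.5) = 438.3 kN → bolt shear.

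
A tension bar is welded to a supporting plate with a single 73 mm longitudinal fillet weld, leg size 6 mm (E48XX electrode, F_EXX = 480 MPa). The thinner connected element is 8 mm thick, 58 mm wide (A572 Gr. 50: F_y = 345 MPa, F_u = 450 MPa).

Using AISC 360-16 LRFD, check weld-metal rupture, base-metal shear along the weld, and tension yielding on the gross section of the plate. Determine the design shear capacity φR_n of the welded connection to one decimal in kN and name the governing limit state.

66.9 kN (weld metal governs)

Weld metal: throat = 0.707×6 = 4.242 mm, L = 73 mm. φR_n = 0.75 × 0.6 × 480 × 4.242 × 73 = 66.9 kN.
Base metal shear (8 mm plate): yield φR_n = 1.0×0.6×345×8×73 = 120.9 kN; rupture φR_n = 0.75×0.6×450×8×73 = 118.3 kN; take 118.3 kN (rupture).
Tension yield (gross): A_g = 58×8 = 464 mm². φR_n = 0.90 × 345 × 464 = 144.1 kN.
Governing: min(66.9, 118.3, 144.1) = 66.9 kN → weld metal.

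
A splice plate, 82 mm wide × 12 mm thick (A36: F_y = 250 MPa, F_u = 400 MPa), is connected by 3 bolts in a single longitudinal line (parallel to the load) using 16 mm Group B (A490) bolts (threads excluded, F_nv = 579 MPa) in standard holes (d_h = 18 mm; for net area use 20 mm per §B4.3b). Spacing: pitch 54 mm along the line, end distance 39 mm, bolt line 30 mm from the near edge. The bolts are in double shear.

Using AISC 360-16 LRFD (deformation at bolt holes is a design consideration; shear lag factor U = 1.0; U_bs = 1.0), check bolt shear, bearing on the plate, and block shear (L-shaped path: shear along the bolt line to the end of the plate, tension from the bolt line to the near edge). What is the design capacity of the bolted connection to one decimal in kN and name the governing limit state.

270.5 kN (block shear governs)

Bolt shear: A_b = π(16)²/4 = 201.06 mm². φR_n = 0.75 × 579 × 201.06 × 3 × 2 = 523.9 kN.
Bearing (12 mm plate, F_u = 400 MPa): end bolts L_c = 39 − 18/2 = 30, R_n = min(1.2×30×12×400, 2.4×16×12×400) = 172.8 kN/bolt; interior L_c = 54 − 18 = 36, R_n = 184.32 kN/bolt. φR_n = 0.75 × (1×172.8 + 2×184.32) = 406.1 kN.
Block shear: shear path 1×[39+2×54] = 1×147 mm, A_gv = 1764, A_nv = 1×(147 − 2.5×20)×12 = 1164 mm²; tension to near edge: (30 − 0.5×20)×12 = 240 mm². R_n = min(0.6×400×1164, 0.6×250×1764) + 1.0×400×240 = min(279.36, 264.6) + 96 = 360.6 kN. φR_n = 0.75 × 360.6 = 270.5 kN.
Governing: min(523.9, 406.1, 270.5) = 270.5 kN → block shear.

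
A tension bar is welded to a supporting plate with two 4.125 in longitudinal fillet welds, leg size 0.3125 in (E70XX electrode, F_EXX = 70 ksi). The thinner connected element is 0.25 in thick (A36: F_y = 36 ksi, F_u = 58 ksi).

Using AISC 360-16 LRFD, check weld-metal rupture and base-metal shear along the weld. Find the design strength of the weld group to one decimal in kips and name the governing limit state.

Weld metal: throat = 0.707×0.3125 = 0.22094 in, L = 2×4.125 = 8.25 in. φR_n = 0.75 × 0.6 × 70 × 0.22094 × 8.25 = 57.4 kips.
Base metal shear (0.25 in plate): yield φR_n = 1.0×0.6×36×0.25×8.25 = 44.6 kips; rupture φR_n = 0.75×0.6×58×0.25×8.25 = 53.8 kips; take 44.6 kips (yield).
Governing: min(57.4, 44.6) = 44.6 kips → base-metal shear.

44.6 kips (base-metal shear governs)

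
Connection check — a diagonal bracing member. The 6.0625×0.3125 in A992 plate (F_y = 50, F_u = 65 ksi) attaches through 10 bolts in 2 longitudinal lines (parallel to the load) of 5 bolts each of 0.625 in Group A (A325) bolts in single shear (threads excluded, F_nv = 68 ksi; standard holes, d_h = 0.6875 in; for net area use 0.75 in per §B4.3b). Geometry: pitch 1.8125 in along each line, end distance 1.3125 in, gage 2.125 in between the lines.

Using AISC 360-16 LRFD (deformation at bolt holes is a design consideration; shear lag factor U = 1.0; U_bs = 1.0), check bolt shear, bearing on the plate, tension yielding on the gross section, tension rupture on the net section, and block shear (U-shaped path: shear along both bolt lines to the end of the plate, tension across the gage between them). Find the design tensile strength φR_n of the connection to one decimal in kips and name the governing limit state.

69.5 kips (net-section rupture governs)

Bolt shear: A_b = π(0.625)²/4 = 0.3068 in². φR_n = 0.75 × 68 × 0.3068 × 10 × 1 = 156.5 kips.
Bearing (0.3125 in plate, F_u = 65 ksi): end bolts L_c = 1.3125 − 0.6875/2 = 0.96875, R_n = min(1.2×0.96875×0.3125×65, 2.4×0.625×0.3125×65) = 23.613 kips/bolt; interior L_c = 1.8125 − 0.6875 = 1.125, R_n = 27.422 kips/bolt. φR_n = 0.75 × (2×23.613 + 8×27.422) = 200.0 kips.
Tension yield (gross): A_g = 6.0625×0.3125 = 1.8945 in². φR_n = 0.90 × 50 × 1.8945 = 85.3 kips.
Tension rupture (net): A_n = (6.0625 − 2×0.75)×0.3125 = 1.4258 in² (U = 1.0, A_e = A_n). φR_n = 0.75 × 65 × 1.4258 = 69.5 kips.
Block shear: shear path 2×[1.3125+4×1.8125] = 2×8.5625 in, A_gv = 5.3516, A_nv = 2×(8.5625 − 4.5×0.75)×0.3125 = 3.2422 in²; tension across gage: (2.125 − 1×0.75)×0.3125 = 0.42969 in². R_n = min(0.6×65×3.2422, 0.6×50×5.3516) + 1.0×65×0.42969 = min(126.45, 160.55) + 27.93 = 154.38 kips. φR_n = 0.75 × 154.38 = 115.8 kips.
Governing: min(156.5, 200.0, 85.3, 69.5, 115.8) = 69.5 kips → net-section rupture.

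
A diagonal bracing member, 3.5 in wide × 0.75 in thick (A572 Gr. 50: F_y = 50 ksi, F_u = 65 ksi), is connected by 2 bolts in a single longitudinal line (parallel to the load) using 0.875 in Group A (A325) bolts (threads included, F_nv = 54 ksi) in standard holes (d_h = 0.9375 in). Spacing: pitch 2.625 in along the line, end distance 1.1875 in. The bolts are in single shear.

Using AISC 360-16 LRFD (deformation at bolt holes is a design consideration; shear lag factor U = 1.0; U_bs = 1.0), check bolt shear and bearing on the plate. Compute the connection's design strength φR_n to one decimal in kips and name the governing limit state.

Bolt shear: A_b = π(0.875)²/4 = 0.60132 in². φR_n = 0.75 × 54 × 0.60132 × 2 × 1 = 48.7 kips.
Bearing (0.75 in plate, F_u = 65 ksi): end bolts L_c = 1.1875 − 0.9375/2 = 0.71875, R_n = min(1.2×0.71875×0.75×65, 2.4×0.875×0.75×65) = 42.047 kips/bolt; interior L_c = 2.625 − 0.9375 = 1.6875, R_n = 98.719 kips/bolt. φR_n = 0.75 × (1×42.047 + 1×98.719) = 105.6 kips.
Governing: min(48.7, 105.6) = 48.7 kips → bolt shear.

48.7 kips (bolt shear governs)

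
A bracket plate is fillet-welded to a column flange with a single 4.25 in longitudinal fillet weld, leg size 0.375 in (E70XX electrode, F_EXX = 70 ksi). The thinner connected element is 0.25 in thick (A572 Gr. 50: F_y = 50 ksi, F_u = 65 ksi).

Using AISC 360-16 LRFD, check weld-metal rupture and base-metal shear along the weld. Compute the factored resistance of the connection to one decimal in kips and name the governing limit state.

31.1 kips (base-metal shear governs)

Weld metal: throat = 0.707×0.375 = 0.26513 in, L = 4.25 in. φR_n = 0.75 × 0.6 × 70 × 0.26513 × 4.25 = 35.5 kips.
Base metal shear (0.25 in plate): yield φR_n = 1.0×0.6×50×0.25×4.25 = 31.9 kips; rupture φR_n = 0.75×0.6×65×0.25×4.25 = 31.1 kips; take 31.1 kips (rupture).
Governing: min(35.5, 31.1) = 31.1 kips → base-metal shear.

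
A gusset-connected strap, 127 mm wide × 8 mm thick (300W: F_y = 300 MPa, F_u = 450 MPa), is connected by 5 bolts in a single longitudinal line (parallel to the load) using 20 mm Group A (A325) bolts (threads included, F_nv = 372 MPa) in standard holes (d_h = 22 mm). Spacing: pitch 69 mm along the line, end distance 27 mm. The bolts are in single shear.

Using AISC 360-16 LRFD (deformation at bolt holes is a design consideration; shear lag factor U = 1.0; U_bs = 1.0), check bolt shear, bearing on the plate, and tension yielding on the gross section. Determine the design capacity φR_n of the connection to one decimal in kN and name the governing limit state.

274.3 kN (gross-section yield governs)

Bolt shear: A_b = π(20)²/4 = 314.16 mm². φR_n = 0.75 × 372 × 314.16 × 5 × 1 = 438.3 kN.
Bearing (8 mm plate, F_u = 450 MPa): end bolts L_c = 27 − 22/2 = 16, R_n = min(1.2×16×8×450, 2.4×20×8×450) = 69.12 kN/bolt; interior L_c = 69 − 22 = 47, R_n = 172.8 kN/bolt. φR_n = 0.75 × (1×69.12 + 4×172.8) = 570.2 kN.
Tension yield (gross): A_g = 127×8 = 1016 mm². φR_n = 0.90 × 300 × 1016 = 274.3 kN.
Governing: min(438.3, 570.2, 274.3) = 274.3 kN → gross-section yield.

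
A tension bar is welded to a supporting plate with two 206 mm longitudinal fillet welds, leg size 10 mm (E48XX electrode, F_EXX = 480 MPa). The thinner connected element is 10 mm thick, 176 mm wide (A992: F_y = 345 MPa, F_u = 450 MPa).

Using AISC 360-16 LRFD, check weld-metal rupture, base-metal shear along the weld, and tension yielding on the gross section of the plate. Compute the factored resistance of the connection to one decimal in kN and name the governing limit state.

546.5 kN (gross-section yield governs)

Weld metal: throat = 0.707×10 = 7.07 mm, L = 2×206 = 412 mm. φR_n = 0.75 × 0.6 × 480 × 7.07 × 412 = 629.2 kN.
Base metal shear (10 mm plate): yield φR_n = 1.0×0.6×345×10×412 = 852.8 kN; rupture φR_n = 0.75×0.6×450×10×412 = 834.3 kN; take 834.3 kN (rupture).
Tension yield (gross): A_g = 176×10 = 1760 mm². φR_n = 0.90 × 345 × 1760 = 546.5 kN.
Governing: min(629.2, 834.3, 546.5) = 546.5 kN → gross-section yield.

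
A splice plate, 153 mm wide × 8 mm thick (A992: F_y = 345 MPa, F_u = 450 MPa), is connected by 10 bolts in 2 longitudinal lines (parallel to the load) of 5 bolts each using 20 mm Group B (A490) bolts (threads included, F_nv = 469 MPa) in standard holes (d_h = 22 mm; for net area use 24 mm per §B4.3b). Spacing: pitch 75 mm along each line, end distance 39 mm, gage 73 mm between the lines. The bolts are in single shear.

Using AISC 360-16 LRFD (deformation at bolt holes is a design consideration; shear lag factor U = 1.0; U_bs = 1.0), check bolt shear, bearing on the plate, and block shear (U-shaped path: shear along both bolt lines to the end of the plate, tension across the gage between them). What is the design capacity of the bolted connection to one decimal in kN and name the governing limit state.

Bolt shear: A_b = π(20)²/4 = 314.16 mm². φR_n = 0.75 × 469 × 314.16 × 10 × 1 = 1105.1 kN.
Bearing (8 mm plate, F_u = 450 MPa): end bolts L_c = 39 − 22/2 = 28, R_n = min(1.2×28×8×450, 2.4×20×8×450) = 120.96 kN/bolt; interior L_c = 75 − 22 = 53, R_n = 172.8 kN/bolt. φR_n = 0.75 × (2×120.96 + 8×172.8) = 1218.2 kN.
Block shear: shear path 2×[39+4×75] = 2×339 mm, A_gv = 5424, A_nv = 2×(339 − 4.5×24)×8 = 3696 mm²; tension across gage: (73 − 1×24)×8 = 392 mm². R_n = min(0.6×450×3696, 0.6×345×5424) + 1.0×450×392 = min(997.92, 1122.8) + 176.4 = 1174.3 kN. φR_n = 0.75 × 1174.3 = 880.7 kN.
Governing: min(1105.1, 1218.2, 880.7) = 880.7 kN → block shear.

880.7 kN (block shear governs)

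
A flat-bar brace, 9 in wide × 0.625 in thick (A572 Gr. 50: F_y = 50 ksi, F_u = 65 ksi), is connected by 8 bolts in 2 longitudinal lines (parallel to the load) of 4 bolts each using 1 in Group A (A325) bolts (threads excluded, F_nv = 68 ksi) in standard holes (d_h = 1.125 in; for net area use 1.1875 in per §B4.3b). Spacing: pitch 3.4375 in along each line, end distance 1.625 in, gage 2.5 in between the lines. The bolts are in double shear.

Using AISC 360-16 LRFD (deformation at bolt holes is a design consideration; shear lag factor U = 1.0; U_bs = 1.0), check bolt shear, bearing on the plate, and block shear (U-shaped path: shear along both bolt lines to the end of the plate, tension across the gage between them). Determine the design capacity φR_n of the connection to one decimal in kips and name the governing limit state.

Bolt shear: A_b = π(1)²/4 = 0.7854 in². φR_n = 0.75 × 68 × 0.7854 × 8 × 2 = 640.9 kips.
Bearing (0.625 in plate, F_u = 65 ksi): end bolts L_c = 1.625 − 1.125/2 = 1.0625, R_n = min(1.2×1.0625×0.625×65, 2.4×1×0.625×65) = 51.797 kips/bolt; interior L_c = 3.4375 − 1.125 = 2.3125, R_n = 97.5 kips/bolt. φR_n = 0.75 × (2×51.797 + 6×97.5) = 516.4 kips.
Block shear: shear path 2×[1.625+3×3.4375] = 2×11.9375 in, A_gv = 14.922, A_nv = 2×(11.9375 − 3.5×1.1875)×0.625 = 9.7266 in²; tension across gage: (2.5 − 1×1.1875)×0.625 = 0.82031 in². R_n = min(0.6×65×9.7266, 0.6×50×14.922) + 1.0×65×0.82031 = min(379.34, 447.66) + 53.32 = 432.66 kips. φR_n = 0.75 × 432.66 = 324.5 kips.
Governing: min(640.9, 516.4, 324.5) = 324.5 kips → block shear.

324.5 kips (block shear governs)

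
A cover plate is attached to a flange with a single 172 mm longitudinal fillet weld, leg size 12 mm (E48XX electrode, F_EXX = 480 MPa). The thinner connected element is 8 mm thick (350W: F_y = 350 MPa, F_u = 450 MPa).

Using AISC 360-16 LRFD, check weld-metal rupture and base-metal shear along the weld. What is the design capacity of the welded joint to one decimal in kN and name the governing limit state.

278.6 kN (base-metal shear governs)

Weld metal: throat = 0.707×12 = 8.484 mm, L = 172 mm. φR_n = 0.75 × 0.6 × 480 × 8.484 × 172 = 315.2 kN.
Base metal shear (8 mm plate): yield φR_n = 1.0×0.6×350×8×172 = 289.0 kN; rupture φR_n = 0.75×0.6×450×8×172 = 278.6 kN; take 278.6 kN (rupture).
Governing: min(315.2, 278.6) = 278.6 kN → base-metal shear.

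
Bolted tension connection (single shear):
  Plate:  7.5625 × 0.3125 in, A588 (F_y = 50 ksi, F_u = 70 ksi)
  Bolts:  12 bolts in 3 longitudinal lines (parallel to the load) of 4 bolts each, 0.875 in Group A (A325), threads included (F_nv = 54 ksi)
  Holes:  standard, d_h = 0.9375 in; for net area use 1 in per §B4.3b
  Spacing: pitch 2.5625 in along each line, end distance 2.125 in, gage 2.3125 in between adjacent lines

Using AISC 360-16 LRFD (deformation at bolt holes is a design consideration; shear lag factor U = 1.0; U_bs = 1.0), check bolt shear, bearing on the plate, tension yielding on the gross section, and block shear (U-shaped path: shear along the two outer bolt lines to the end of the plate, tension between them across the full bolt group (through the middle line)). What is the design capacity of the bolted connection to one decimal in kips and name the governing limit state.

Bolt shear: A_b = π(0.875)²/4 = 0.60132 in². φR_n = 0.75 × 54 × 0.60132 × 12 × 1 = 292.2 kips.
Bearing (0.3125 in plate, F_u = 70 ksi): end bolts L_c = 2.125 − 0.9375/2 = 1.65625, R_n = min(1.2×1.65625×0.3125×70, 2.4×0.875×0.3125×70) = 43.477 kips/bolt; interior L_c = 2.5625 − 0.9375 = 1.625, R_n = 42.656 kips/bolt. φR_n = 0.75 × (3×43.477 + 9×42.656) = 385.8 kips.
Tension yield (gross): A_g = 7.5625×0.3125 = 2.3633 in². φR_n = 0.90 × 50 × 2.3633 = 106.3 kips.
Block shear: shear path 2×[2.125+3×2.5625] = 2×9.8125 in, A_gv = 6.1328, A_nv = 2×(9.8125 − 3.5×1)×0.3125 = 3.9453 in²; tension across gage: (4.625 − 2×1)×0.3125 = 0.82031 in². R_n = min(0.6×70×3.9453, 0.6×50×6.1328) + 1.0×70×0.82031 = min(165.7, 183.98) + 57.422 = 223.12 kips. φR_n = 0.75 × 223.12 = 167.3 kips.
Governing: min(292.2, 385.8, 106.3, 167.3) = 106.3 kips → gross-section yield.

106.3 kips (gross-section yield governs)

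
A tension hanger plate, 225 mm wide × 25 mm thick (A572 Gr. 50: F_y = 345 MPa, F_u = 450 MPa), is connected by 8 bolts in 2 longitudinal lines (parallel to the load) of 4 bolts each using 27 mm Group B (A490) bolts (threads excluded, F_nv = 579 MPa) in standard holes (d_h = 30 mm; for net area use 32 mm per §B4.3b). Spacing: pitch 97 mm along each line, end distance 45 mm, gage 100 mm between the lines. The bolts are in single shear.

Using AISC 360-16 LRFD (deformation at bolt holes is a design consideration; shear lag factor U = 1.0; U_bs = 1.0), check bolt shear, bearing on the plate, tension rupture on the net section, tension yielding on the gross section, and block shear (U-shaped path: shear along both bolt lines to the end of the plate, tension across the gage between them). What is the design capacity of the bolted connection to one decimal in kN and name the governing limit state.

1358.4 kN (net-section rupture governs)

Bolt shear: A_b = π(27)²/4 = 572.56 mm². φR_n = 0.75 × 579 × 572.56 × 8 × 1 = 1989.1 kN.
Bearing (25 mm plate, F_u = 450 MPa): end bolts L_c = 45 − 30/2 = 30, R_n = min(1.2×30×25×450, 2.4×27×25×450) = 405 kN/bolt; interior L_c = 97 − 30 = 67, R_n = 729 kN/bolt. φR_n = 0.75 × (2×405 + 6×729) = 3888.0 kN.
Tension rupture (net): A_n = (225 − 2×32)×25 = 4025 mm² (U = 1.0, A_e = A_n). φR_n = 0.75 × 450 × 4025 = 1358.4 kN.
Tension yield (gross): A_g = 225×25 = 5625 mm². φR_n = 0.90 × 345 × 5625 = 1746.6 kN.
Block shear: shear path 2×[45+3×97] = 2×336 mm, A_gv = 16800, A_nv = 2×(336 − 3.5×32)×25 = 11200 mm²; tension across gage: (100 − 1×32)×25 = 1700 mm². R_n = min(0.6×450×11200, 0.6×345×16800) + 1.0×450×1700 = min(3024, 3477.6) + 765 = 3789 kN. φR_n = 0.75 × 3789 = 2841.8 kN.
Governing: min(1989.1, 3888.0, 1358.4, 1746.6, 2841.8) = 1358.4 kN → net-section rupture.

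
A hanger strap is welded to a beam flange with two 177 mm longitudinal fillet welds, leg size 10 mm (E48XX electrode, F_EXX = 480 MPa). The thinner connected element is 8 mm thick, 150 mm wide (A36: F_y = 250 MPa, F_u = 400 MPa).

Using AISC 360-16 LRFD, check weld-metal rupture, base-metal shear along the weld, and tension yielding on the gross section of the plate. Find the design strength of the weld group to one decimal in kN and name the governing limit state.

Weld metal: throat = 0.707×10 = 7.07 mm, L = 2×177 = 354 mm. φR_n = 0.75 × 0.6 × 480 × 7.07 × 354 = 540.6 kN.
Base metal shear (8 mm plate): yield φR_n = 1.0×0.6×250×8×354 = 424.8 kN; rupture φR_n = 0.75×0.6×400×8×354 = 509.8 kN; take 424.8 kN (yield).
Tension yield (gross): A_g = 150×8 = 1200 mm². φR_n = 0.90 × 250 × 1200 = 270.0 kN.
Governing: min(540.6, 424.8, 270.0) = 270.0 kN → gross-section yield.

270.0 kN (gross-section yield governs)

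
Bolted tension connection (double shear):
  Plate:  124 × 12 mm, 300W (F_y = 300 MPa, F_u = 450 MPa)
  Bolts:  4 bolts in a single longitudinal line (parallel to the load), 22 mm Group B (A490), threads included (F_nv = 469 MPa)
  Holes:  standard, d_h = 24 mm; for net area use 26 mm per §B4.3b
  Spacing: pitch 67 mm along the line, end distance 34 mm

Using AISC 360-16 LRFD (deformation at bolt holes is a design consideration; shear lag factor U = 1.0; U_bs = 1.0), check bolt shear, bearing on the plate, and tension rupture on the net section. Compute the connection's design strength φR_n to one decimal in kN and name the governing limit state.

Bolt shear: A_b = π(22)²/4 = 380.13 mm². φR_n = 0.75 × 469 × 380.13 × 4 × 2 = 1069.7 kN.
Bearing (12 mm plate, F_u = 450 MPa): end bolts L_c = 34 − 24/2 = 22, R_n = min(1.2×22×12×450, 2.4×22×12×450) = 142.56 kN/bolt; interior L_c = 67 − 24 = 43, R_n = 278.64 kN/bolt. φR_n = 0.75 × (1×142.56 + 3×278.64) = 733.9 kN.
Tension rupture (net): A_n = (124 − 1×26)×12 = 1176 mm² (U = 1.0, A_e = A_n). φR_n = 0.75 × 450 × 1176 = 396.9 kN.
Governing: min(1069.7, 733.9, 396.9) = 396.9 kN → net-section rupture.

396.9 kN (net-section rupture governs)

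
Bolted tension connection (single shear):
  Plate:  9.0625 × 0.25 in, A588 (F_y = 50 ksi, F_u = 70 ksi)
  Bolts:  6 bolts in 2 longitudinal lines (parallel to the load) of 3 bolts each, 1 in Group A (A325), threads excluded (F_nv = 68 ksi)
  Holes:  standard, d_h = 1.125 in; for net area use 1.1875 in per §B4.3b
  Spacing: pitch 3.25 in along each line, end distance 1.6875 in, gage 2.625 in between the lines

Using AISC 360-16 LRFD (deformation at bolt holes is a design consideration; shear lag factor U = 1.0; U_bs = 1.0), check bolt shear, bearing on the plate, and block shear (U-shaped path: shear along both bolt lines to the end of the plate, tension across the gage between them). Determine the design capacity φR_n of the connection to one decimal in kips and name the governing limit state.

Bolt shear: A_b = π(1)²/4 = 0.7854 in². φR_n = 0.75 × 68 × 0.7854 × 6 × 1 = 240.3 kips.
Bearing (0.25 in plate, F_u = 70 ksi): end bolts L_c = 1.6875 − 1.125/2 = 1.125, R_n = min(1.2×1.125×0.25×70, 2.4×1×0.25×70) = 23.625 kips/bolt; interior L_c = 3.25 − 1.125 = 2.125, R_n = 42 kips/bolt. φR_n = 0.75 × (2×23.625 + 4×42) = 161.4 kips.
Block shear: shear path 2×[1.6875+2×3.25] = 2×8.1875 in, A_gv = 4.0938, A_nv = 2×(8.1875 − 2.5×1.1875)×0.25 = 2.6094 in²; tension across gage: (2.625 − 1×1.1875)×0.25 = 0.35938 in². R_n = min(0.6×70×2.6094, 0.6×50×4.0938) + 1.0×70×0.35938 = min(109.59, 122.81) + 25.157 = 134.75 kips. φR_n = 0.75 × 134.75 = 101.1 kips.
Governing: min(240.3, 161.4, 101.1) = 101.1 kips → block shear.

101.1 kips (block shear governs)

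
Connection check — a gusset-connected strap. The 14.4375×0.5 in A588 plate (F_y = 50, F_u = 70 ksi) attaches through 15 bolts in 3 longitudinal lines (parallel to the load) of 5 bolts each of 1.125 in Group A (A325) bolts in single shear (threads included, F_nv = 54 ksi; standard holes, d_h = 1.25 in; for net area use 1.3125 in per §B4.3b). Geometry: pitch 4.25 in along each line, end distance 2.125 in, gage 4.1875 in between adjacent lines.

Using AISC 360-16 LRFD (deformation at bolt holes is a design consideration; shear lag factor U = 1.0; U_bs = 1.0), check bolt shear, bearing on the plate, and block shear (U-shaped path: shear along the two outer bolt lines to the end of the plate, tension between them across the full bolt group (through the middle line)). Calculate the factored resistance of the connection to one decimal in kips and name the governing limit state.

567.3 kips (block shear governs)

Bolt shear: A_b = π(1.125)²/4 = 0.99402 in². φR_n = 0.75 × 54 × 0.99402 × 15 × 1 = 603.9 kips.
Bearing (0.5 in plate, F_u = 70 ksi): end bolts L_c = 2.125 − 1.25/2 = 1.5, R_n = min(1.2×1.5×0.5×70, 2.4×1.125×0.5×70) = 63 kips/bolt; interior L_c = 4.25 − 1.25 = 3, R_n = 94.5 kips/bolt. φR_n = 0.75 × (3×63 + 12×94.5) = 992.3 kips.
Block shear: shear path 2×[2.125+4×4.25] = 2×19.125 in, A_gv = 19.125, A_nv = 2×(19.125 − 4.5×1.3125)×0.5 = 13.219 in²; tension across gage: (8.375 − 2×1.3125)×0.5 = 2.875 in². R_n = min(0.6×70×13.219, 0.6×50×19.125) + 1.0×70×2.875 = min(555.2, 573.75) + 201.25 = 756.45 kips. φR_n = 0.75 × 756.45 = 567.3 kips.
Governing: min(603.9, 992.3, 567.3) = 567.3 kips → block shear.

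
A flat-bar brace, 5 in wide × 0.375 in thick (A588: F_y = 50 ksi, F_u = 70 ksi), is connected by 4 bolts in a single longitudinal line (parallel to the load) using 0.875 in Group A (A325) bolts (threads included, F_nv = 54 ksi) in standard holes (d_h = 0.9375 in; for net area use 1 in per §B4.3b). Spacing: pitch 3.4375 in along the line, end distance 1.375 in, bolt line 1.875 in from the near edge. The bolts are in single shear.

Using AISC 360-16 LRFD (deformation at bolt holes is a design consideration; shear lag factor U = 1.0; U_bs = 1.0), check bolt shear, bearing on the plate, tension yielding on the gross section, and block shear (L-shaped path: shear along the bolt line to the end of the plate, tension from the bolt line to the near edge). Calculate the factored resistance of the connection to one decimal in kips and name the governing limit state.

84.4 kips (gross-section yield governs)

Bolt shear: A_b = π(0.875)²/4 = 0.60132 in². φR_n = 0.75 × 54 × 0.60132 × 4 × 1 = 97.4 kips.
Bearing (0.375 in plate, F_u = 70 ksi): end bolts L_c = 1.375 − 0.9375/2 = 0.90625, R_n = min(1.2×0.90625×0.375×70, 2.4×0.875×0.375×70) = 28.547 kips/bolt; interior L_c = 3.4375 − 0.9375 = 2.5, R_n = 55.125 kips/bolt. φR_n = 0.75 × (1×28.547 + 3×55.125) = 145.4 kips.
Tension yield (gross): A_g = 5×0.375 = 1.875 in². φR_n = 0.90 × 50 × 1.875 = 84.4 kips.
Block shear: shear path 1×[1.375+3×3.4375] = 1×11.6875 in, A_gv = 4.3828, A_nv = 1×(11.6875 − 3.5×1)×0.375 = 3.0703 in²; tension to near edge: (1.875 − 0.5×1)×0.375 = 0.51563 in². R_n = min(0.6×70×3.0703, 0.6×50×4.3828) + 1.0×70×0.51563 = min(128.95, 131.48) + 36.094 = 165.04 kips. φR_n = 0.75 × 165.04 = 123.8 kips.
Governing: min(97.4, 145.4, 84.4, 123.8) = 84.4 kips → gross-section yield.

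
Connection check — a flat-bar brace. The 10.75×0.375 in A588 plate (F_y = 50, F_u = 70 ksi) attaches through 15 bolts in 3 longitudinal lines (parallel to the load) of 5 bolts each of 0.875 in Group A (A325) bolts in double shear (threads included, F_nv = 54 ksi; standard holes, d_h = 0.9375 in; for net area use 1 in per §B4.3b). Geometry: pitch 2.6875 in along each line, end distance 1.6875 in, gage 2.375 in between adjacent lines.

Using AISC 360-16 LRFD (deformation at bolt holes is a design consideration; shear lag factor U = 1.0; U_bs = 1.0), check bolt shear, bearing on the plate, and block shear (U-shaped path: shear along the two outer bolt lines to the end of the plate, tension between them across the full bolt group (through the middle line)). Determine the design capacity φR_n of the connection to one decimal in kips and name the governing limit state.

Bolt shear: A_b = π(0.875)²/4 = 0.60132 in². φR_n = 0.75 × 54 × 0.60132 × 15 × 2 = 730.6 kips.
Bearing (0.375 in plate, F_u = 70 ksi): end bolts L_c = 1.6875 − 0.9375/2 = 1.21875, R_n = min(1.2×1.21875×0.375×70, 2.4×0.875×0.375×70) = 38.391 kips/bolt; interior L_c = 2.6875 − 0.9375 = 1.75, R_n = 55.125 kips/bolt. φR_n = 0.75 × (3×38.391 + 12×55.125) = 582.5 kips.
Block shear: shear path 2×[1.6875+4×2.6875] = 2×12.4375 in, A_gv = 9.3281, A_nv = 2×(12.4375 − 4.5×1)×0.375 = 5.9531 in²; tension across gage: (4.75 − 2×1)×0.375 = 1.0313 in². R_n = min(0.6×70×5.9531, 0.6×50×9.3281) + 1.0×70×1.0313 = min(250.03, 279.84) + 72.191 = 322.22 kips. φR_n = 0.75 × 322.22 = 241.7 kips.
Governing: min(730.6, 582.5, 241.7) = 241.7 kips → block shear.

241.7 kips (block shear governs)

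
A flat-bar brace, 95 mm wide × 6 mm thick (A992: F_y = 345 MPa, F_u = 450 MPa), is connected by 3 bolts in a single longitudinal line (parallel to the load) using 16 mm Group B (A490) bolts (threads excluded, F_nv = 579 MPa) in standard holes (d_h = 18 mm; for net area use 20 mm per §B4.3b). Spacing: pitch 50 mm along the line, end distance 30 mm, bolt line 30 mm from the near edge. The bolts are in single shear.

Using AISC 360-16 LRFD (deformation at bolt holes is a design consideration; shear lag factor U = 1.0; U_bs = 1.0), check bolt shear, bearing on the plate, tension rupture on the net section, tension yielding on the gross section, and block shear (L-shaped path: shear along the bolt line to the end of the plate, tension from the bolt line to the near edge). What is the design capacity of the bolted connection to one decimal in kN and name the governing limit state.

Bolt shear: A_b = π(16)²/4 = 201.06 mm². φR_n = 0.75 × 579 × 201.06 × 3 × 1 = 261.9 kN.
Bearing (6 mm plate, F_u = 450 MPa): end bolts L_c = 30 − 18/2 = 21, R_n = min(1.2×21×6×450, 2.4×16×6×450) = 68.04 kN/bolt; interior L_c = 50 − 18 = 32, R_n = 103.68 kN/bolt. φR_n = 0.75 × (1×68.04 + 2×103.68) = 206.6 kN.
Tension rupture (net): A_n = (95 − 1×20)×6 = 450 mm² (U = 1.0, A_e = A_n). φR_n = 0.75 × 450 × 450 = 151.9 kN.
Tension yield (gross): A_g = 95×6 = 570 mm². φR_n = 0.90 × 345 × 570 = 177.0 kN.
Block shear: shear path 1×[30+2×50] = 1×130 mm, A_gv = 780, A_nv = 1×(130 − 2.5×20)×6 = 480 mm²; tension to near edge: (30 − 0.5×20)×6 = 120 mm². R_n = min(0.6×450×480, 0.6×345×780) + 1.0×450×120 = min(129.6, 161.46) + 54 = 183.6 kN. φR_n = 0.75 × 183.6 = 137.7 kN.
Governing: min(261.9, 206.6, 151.9, 177.0, 137.7) = 137.7 kN → block shear.

137.7 kN (block shear governs)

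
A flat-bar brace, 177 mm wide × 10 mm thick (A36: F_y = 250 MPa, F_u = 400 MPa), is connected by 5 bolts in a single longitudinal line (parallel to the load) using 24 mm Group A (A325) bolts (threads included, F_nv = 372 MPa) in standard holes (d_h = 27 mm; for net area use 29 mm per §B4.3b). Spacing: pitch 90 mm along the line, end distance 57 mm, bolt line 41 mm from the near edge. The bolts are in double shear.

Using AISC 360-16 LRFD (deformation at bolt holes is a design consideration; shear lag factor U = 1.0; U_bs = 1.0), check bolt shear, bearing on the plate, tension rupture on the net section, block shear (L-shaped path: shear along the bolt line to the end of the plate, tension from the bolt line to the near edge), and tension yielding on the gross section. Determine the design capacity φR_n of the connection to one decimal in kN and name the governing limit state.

398.3 kN (gross-section yield governs)

Bolt shear: A_b = π(24)²/4 = 452.39 mm². φR_n = 0.75 × 372 × 452.39 × 5 × 2 = 1262.2 kN.
Bearing (10 mm plate, F_u = 400 MPa): end bolts L_c = 57 − 27/2 = 43.5, R_n = min(1.2×43.5×10×400, 2.4×24×10×400) = 208.8 kN/bolt; interior L_c = 90 − 27 = 63, R_n = 230.4 kN/bolt. φR_n = 0.75 × (1×208.8 + 4×230.4) = 847.8 kN.
Tension rupture (net): A_n = (177 − 1×29)×10 = 1480 mm² (U = 1.0, A_e = A_n). φR_n = 0.75 × 400 × 1480 = 444.0 kN.
Block shear: shear path 1×[57+4×90] = 1×417 mm, A_gv = 4170, A_nv = 1×(417 − 4.5×29)×10 = 2865 mm²; tension to near edge: (41 − 0.5×29)×10 = 265 mm². R_n = min(0.6×400×2865, 0.6×250×4170) + 1.0×400×265 = min(687.6, 625.5) + 106 = 731.5 kN. φR_n = 0.75 × 731.5 = 548.6 kN.
Tension yield (gross): A_g = 177×10 = 1770 mm². φR_n = 0.90 × 250 × 1770 = 398.3 kN.
Governing: min(1262.2, 847.8, 444.0, 548.6, 398.3) = 398.3 kN → gross-section yield.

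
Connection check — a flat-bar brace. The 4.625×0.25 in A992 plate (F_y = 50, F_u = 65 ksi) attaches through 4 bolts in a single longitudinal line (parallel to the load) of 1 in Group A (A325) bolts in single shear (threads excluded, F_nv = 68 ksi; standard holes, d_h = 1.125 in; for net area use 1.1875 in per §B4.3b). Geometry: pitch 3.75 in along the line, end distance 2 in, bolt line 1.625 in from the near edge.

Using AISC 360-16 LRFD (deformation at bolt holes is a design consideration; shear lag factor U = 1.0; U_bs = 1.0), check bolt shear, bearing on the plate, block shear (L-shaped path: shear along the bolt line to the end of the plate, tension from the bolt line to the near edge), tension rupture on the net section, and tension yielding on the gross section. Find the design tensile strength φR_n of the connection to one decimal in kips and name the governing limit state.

Bolt shear: A_b = π(1)²/4 = 0.7854 in². φR_n = 0.75 × 68 × 0.7854 × 4 × 1 = 160.2 kips.
Bearing (0.25 in plate, F_u = 65 ksi): end bolts L_c = 2 − 1.125/2 = 1.4375, R_n = min(1.2×1.4375×0.25×65, 2.4×1×0.25×65) = 28.031 kips/bolt; interior L_c = 3.75 − 1.125 = 2.625, R_n = 39 kips/bolt. φR_n = 0.75 × (1×28.031 + 3×39) = 108.8 kips.
Block shear: shear path 1×[2+3×3.75] = 1×13.25 in, A_gv = 3.3125, A_nv = 1×(13.25 − 3.5×1.1875)×0.25 = 2.2734 in²; tension to near edge: (1.625 − 0.5×1.1875)×0.25 = 0.25781 in². R_n = min(0.6×65×2.2734, 0.6×50×3.3125) + 1.0×65×0.25781 = min(88.663, 99.375) + 16.758 = 105.42 kips. φR_n = 0.75 × 105.42 = 79.1 kips.
Tension rupture (net): A_n = (4.625 − 1×1.1875)×0.25 = 0.85938 in² (U = 1.0, A_e = A_n). φR_n = 0.75 × 65 × 0.85938 = 41.9 kips.
Tension yield (gross): A_g = 4.625×0.25 = 1.1563 in². φR_n = 0.90 × 50 × 1.1563 = 52.0 kips.
Governing: min(160.2, 108.8, 79.1, 41.9, 52.0) = 41.9 kips → net-section rupture.

41.9 kips (net-section rupture governs)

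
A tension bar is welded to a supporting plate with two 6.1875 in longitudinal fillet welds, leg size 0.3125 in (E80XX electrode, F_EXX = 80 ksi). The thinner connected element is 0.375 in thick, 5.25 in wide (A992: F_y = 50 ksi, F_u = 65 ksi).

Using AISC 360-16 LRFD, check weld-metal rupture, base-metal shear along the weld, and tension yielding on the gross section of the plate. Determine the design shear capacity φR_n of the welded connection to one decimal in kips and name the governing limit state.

Weld metal: throat = 0.707×0.3125 = 0.22094 in, L = 2×6.1875 = 12.375 in. φR_n = 0.75 × 0.6 × 80 × 0.22094 × 12.375 = 98.4 kips.
Base metal shear (0.375 in plate): yield φR_n = 1.0×0.6×50×0.375×12.375 = 139.2 kips; rupture φR_n = 0.75×0.6×65×0.375×12.375 = 135.7 kips; take 135.7 kips (rupture).
Tension yield (gross): A_g = 5.25×0.375 = 1.9688 in². φR_n = 0.90 × 50 × 1.9688 = 88.6 kips.
Governing: min(98.4, 135.7, 88.6) = 88.6 kips → gross-section yield.

88.6 kips (gross-section yield governs)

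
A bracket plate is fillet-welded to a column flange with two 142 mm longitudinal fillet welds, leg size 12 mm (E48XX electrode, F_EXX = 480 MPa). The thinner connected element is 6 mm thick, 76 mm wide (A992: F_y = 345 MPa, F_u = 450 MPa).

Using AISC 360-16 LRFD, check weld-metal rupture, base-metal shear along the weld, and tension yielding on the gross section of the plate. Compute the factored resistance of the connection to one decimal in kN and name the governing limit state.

Weld metal: throat = 0.707×12 = 8.484 mm, L = 2×142 = 284 mm. φR_n = 0.75 × 0.6 × 480 × 8.484 × 284 = 520.4 kN.
Base metal shear (6 mm plate): yield φR_n = 1.0×0.6×345×6×284 = 352.7 kN; rupture φR_n = 0.75×0.6×450×6×284 = 345.1 kN; take 345.1 kN (rupture).
Tension yield (gross): A_g = 76×6 = 456 mm². φR_n = 0.90 × 345 × 456 = 141.6 kN.
Governing: min(520.4, 345.1, 141.6) = 141.6 kN → gross-section yield.

141.6 kN (gross-section yield governs)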